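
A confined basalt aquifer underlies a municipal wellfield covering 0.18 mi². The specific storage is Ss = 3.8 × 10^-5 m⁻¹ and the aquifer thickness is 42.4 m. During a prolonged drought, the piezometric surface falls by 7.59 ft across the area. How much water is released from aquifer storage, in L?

S = Ss × b = 3.8 × 10^-5 m⁻¹ × 42.4 m = 1.611 × 10^-3
A = 0.18 mi² = 4.662 × 10^5 m²
Δh = 7.59 ft = 2.313 m
ΔV = S × A × Δh = 0.001611 × 4.662 × 10^5 m² × 2.313 m = 1738 m³
ΔV = 1738 m³ = 1.738 × 10^6 L

ΔV ≈ 1.74 × 10^6 L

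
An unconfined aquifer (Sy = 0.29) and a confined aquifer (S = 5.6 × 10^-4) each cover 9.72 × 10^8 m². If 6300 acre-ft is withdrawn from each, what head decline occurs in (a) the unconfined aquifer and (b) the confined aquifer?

ΔV = 6300 acre-ft = 7.771 × 10^6 m³
Unconfined: Δh_u = ΔV/(Sy·A) = 7.771 × 10^6/(0.29 × 9.72 × 10^8) = 0.02757 m
Confined: Δh_c = ΔV/(S·A) = 7.771 × 10^6/(5.6 × 10^-4 × 9.72 × 10^8) = 14.28 m

Δh_u ≈ 0.0276 m; Δh_c ≈ 14.3 m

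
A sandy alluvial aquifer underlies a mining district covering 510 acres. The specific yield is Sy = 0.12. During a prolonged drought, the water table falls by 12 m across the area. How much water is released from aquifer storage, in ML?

A = 510 acres = 2.064 × 10^6 m²
ΔV = Sy × A × Δh = 0.12 × 2.064 × 10^6 m² × 12 m = 2.972 × 10^6 m³
ΔV = 2.972 × 10^6 m³ = 2972 ML

ΔV ≈ 2970 ML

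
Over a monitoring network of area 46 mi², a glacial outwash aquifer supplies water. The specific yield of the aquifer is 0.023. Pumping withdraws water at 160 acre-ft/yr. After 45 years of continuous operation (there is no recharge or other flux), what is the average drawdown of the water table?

A = 46 mi² = 1.191 × 10^8 m²
Q = 160 acre-ft/yr = 540.7 m³/d
t = 45 years = 16420 d
ΔV = Q × t = 540.7 m³/d × 16420 d = 8.881 × 10^6 m³
Δh = ΔV / (Sy × A) = 8.881 × 10^6 / (0.023 × 1.191 × 10^8) = 3.241 m

Δh ≈ 3.24 m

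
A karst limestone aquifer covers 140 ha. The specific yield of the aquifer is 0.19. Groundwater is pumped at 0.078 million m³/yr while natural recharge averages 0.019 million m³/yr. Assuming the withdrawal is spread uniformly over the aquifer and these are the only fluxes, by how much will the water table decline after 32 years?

A = 140 ha = 1.4 × 10^6 m²
Net abstraction = 0.078 − 0.019 = 0.059 million m³/yr
Q_net = 0.059 million m³/yr = 161.6 m³/d
t = 32 years = 11680 d
ΔV = Q × t = 161.6 m³/d × 11680 d = 1.888 × 10^6 m³
Δh = ΔV / (Sy × A) = 1.888 × 10^6 / (0.19 × 1.4 × 10^6) = 7.098 m

Δh ≈ 7.1 m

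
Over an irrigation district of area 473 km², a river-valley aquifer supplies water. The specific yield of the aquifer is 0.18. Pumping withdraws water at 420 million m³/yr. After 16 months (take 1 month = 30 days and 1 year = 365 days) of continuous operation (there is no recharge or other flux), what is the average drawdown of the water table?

A = 473 km² = 4.73 × 10^8 m²
Q = 420 million m³/yr = 1.151 × 10^6 m³/d
t = 16 months = 480 d
ΔV = Q × t = 1.151 × 10^6 m³/d × 480 d = 5.523 × 10^8 m³
Δh = ΔV / (Sy × A) = 5.523 × 10^8 / (0.18 × 4.73 × 10^8) = 6.487 m

Δh ≈ 6.49 m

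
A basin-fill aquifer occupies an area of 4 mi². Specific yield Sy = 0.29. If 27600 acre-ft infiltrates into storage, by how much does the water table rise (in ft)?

Δh ≈ 37.2 ft

A = 4 mi² = 1.036 × 10^7 m²
ΔV = 27600 acre-ft = 3.404 × 10^7 m³
Δh = ΔV / (Sy × A) = 3.404 × 10^7 m³ / (0.29 × 1.036 × 10^7 m²) = 11.33 m
Δh = 11.33 m = 37.18 ft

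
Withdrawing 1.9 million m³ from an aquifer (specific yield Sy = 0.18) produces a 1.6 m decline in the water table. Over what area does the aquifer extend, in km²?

A ≈ 6.6 km²

ΔV = 1.9 million m³ = 1.9 × 10^6 m³
A = ΔV / (Sy × Δh) = 1.9 × 10^6 / (0.18 × 1.6) = 6.597 × 10^6 m²
A = 6.597 × 10^6 m² = 6.597 km²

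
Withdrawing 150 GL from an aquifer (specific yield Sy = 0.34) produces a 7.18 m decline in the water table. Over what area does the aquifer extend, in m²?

A ≈ 6.14 × 10^7 m²

ΔV = 150 GL = 1.5 × 10^8 m³
A = ΔV / (Sy × Δh) = 1.5 × 10^8 / (0.34 × 7.18) = 6.145 × 10^7 m²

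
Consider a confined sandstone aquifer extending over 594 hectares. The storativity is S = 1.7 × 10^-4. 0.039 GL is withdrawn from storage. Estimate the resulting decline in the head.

A = 594 hectares = 5.94 × 10^6 m²
ΔV = 0.039 GL = 39000 m³
Δh = ΔV / (S × A) = 39000 m³ / (1.7 × 10^-4 × 5.94 × 10^6 m²) = 38.62 m

Δh ≈ 38.6 m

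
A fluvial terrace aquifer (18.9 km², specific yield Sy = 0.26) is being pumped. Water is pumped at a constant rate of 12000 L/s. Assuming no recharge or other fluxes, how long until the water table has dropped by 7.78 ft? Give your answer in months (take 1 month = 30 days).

t ≈ 0.375 months

A = 18.9 km² = 1.89 × 10^7 m²
Δh = 7.78 ft = 2.371 m
ΔV = Sy × A × Δh = 0.26 × 1.89 × 10^7 × 2.371 = 1.165 × 10^7 m³
Q = 12000 L/s = 1.037 × 10^6 m³/d
t = ΔV / Q = 1.165 × 10^7 m³ / 1.037 × 10^6 m³/d = 11.24 d
t = 11.24 d ≈ 0.3746 months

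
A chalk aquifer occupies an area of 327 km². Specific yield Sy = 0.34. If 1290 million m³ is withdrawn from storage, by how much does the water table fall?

Δh ≈ 11.6 m

A = 327 km² = 3.27 × 10^8 m²
ΔV = 1290 million m³ = 1.29 × 10^9 m³
Δh = ΔV / (Sy × A) = 1.29 × 10^9 m³ / (0.34 × 3.27 × 10^8 m²) = 11.6 m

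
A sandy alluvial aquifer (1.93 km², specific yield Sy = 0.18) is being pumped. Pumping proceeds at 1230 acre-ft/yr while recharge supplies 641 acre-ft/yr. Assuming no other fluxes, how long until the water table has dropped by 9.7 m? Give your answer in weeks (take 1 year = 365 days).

A = 1.93 km² = 1.93 × 10^6 m²
ΔV = Sy × A × Δh = 0.18 × 1.93 × 10^6 × 9.7 = 3.37 × 10^6 m³
Net withdrawal = 1230 − 641 = 589 acre-ft/yr = 1990 m³/d
t = ΔV / Q = 3.37 × 10^6 m³ / 1990 m³/d = 1693 d
t = 1693 d ≈ 241.9 weeks

t ≈ 242 weeks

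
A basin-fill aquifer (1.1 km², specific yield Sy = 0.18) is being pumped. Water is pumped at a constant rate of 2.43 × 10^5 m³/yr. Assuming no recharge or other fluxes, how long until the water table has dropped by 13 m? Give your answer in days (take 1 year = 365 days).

t ≈ 3870 days

A = 1.1 km² = 1.1 × 10^6 m²
ΔV = Sy × A × Δh = 0.18 × 1.1 × 10^6 × 13 = 2.574 × 10^6 m³
Q = 2.43 × 10^5 m³/yr = 665.8 m³/d
t = ΔV / Q = 2.574 × 10^6 m³ / 665.8 m³/d = 3866 d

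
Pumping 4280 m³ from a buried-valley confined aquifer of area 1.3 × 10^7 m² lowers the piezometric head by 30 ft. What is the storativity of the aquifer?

S ≈ 3.6 × 10^-5

Δh = 30 ft = 9.144 m
S = ΔV / (A × Δh) = 4280 m³ / (1.3 × 10^7 m² × 9.144 m) = 3.601 × 10^-5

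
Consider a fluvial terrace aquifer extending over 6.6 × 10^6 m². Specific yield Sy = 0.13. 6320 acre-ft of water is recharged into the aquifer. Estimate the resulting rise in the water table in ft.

ΔV = 6320 acre-ft = 7.796 × 10^6 m³
Δh = ΔV / (Sy × A) = 7.796 × 10^6 m³ / (0.13 × 6.6 × 10^6 m²) = 9.086 m
Δh = 9.086 m = 29.81 ft

Δh ≈ 29.8 ft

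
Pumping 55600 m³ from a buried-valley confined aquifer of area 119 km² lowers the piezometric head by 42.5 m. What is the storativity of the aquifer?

S ≈ 1.1 × 10^-5

A = 119 km² = 1.19 × 10^8 m²
S = ΔV / (A × Δh) = 55600 m³ / (1.19 × 10^8 m² × 42.5 m) = 1.099 × 10^-5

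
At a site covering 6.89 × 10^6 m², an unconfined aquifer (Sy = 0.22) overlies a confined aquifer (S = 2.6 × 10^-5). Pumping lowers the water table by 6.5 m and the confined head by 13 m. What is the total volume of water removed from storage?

ΔV ≈ 9.86 × 10^6 m³

Unconfined: ΔV_u = Sy × A × Δh_u = 0.22 × 6.89 × 10^6 × 6.5 = 9.853 × 10^6 m³
Confined: ΔV_c = S × A × Δh_c = 2.6 × 10^-5 × 6.89 × 10^6 × 13 = 2329 m³
Total ΔV = 9.853 × 10^6 + 2329 = 9.855 × 10^6 m³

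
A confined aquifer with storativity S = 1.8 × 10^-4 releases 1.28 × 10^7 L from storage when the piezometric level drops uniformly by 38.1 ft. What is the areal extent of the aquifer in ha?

Δh = 38.1 ft = 11.61 m
ΔV = 1.28 × 10^7 L = 12800 m³
A = ΔV / (S × Δh) = 12800 / (1.8 × 10^-4 × 11.61) = 6.123 × 10^6 m²
A = 6.123 × 10^6 m² = 612.3 ha

A ≈ 612 ha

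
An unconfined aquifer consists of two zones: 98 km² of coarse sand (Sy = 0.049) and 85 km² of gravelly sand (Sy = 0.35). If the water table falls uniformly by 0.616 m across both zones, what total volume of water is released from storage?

A₁ = 98 km² = 9.8 × 10^7 m²; A₂ = 85 km² = 8.5 × 10^7 m²
ΔV₁ = 0.049 × 9.8 × 10^7 × 0.616 = 2.958 × 10^6 m³
ΔV₂ = 0.35 × 8.5 × 10^7 × 0.616 = 1.833 × 10^7 m³
ΔV = ΔV₁ + ΔV₂ = 2.128 × 10^7 m³

ΔV ≈ 2.13 × 10^7 m³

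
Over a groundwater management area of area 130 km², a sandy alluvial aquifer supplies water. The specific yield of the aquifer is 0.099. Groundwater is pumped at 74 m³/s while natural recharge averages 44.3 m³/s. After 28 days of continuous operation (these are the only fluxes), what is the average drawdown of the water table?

Δh ≈ 5.58 m

A = 130 km² = 1.3 × 10^8 m²
Net abstraction = 74 − 44.3 = 29.7 m³/s
Q_net = 29.7 m³/s = 2.566 × 10^6 m³/d
ΔV = Q × t = 2.566 × 10^6 m³/d × 28 d = 7.185 × 10^7 m³
Δh = ΔV / (Sy × A) = 7.185 × 10^7 / (0.099 × 1.3 × 10^8) = 5.583 m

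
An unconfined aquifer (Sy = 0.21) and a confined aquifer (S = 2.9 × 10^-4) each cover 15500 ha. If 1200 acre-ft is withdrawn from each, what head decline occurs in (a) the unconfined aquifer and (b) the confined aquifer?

Δh_u ≈ 0.0455 m; Δh_c ≈ 32.9 m

A = 15500 ha = 1.55 × 10^8 m²
ΔV = 1200 acre-ft = 1.48 × 10^6 m³
Unconfined: Δh_u = ΔV/(Sy·A) = 1.48 × 10^6/(0.21 × 1.55 × 10^8) = 0.04547 m
Confined: Δh_c = ΔV/(S·A) = 1.48 × 10^6/(2.9 × 10^-4 × 1.55 × 10^8) = 32.93 m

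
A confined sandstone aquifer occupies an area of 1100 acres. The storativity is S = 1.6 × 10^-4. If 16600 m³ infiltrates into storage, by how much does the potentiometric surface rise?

Δh ≈ 23.3 m

A = 1100 acres = 4.452 × 10^6 m²
Δh = ΔV / (S × A) = 16600 m³ / (1.6 × 10^-4 × 4.452 × 10^6 m²) = 23.31 m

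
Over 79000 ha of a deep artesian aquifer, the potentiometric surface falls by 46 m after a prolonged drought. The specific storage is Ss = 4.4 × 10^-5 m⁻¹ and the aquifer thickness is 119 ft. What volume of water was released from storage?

b = 119 ft = 36.27 m
S = Ss × b = 4.4 × 10^-5 m⁻¹ × 36.27 m = 1.596 × 10^-3
A = 79000 ha = 7.9 × 10^8 m²
ΔV = S × A × Δh = 0.001596 × 7.9 × 10^8 m² × 46 m = 5.8 × 10^7 m³

ΔV ≈ 5.8 × 10^7 m³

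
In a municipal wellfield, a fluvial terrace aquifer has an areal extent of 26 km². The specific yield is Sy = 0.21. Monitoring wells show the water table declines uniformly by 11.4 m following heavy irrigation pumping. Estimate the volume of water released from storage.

A = 26 km² = 2.6 × 10^7 m²
ΔV = Sy × A × Δh = 0.21 × 2.6 × 10^7 m² × 11.4 m = 6.224 × 10^7 m³

ΔV ≈ 6.22 × 10^7 m³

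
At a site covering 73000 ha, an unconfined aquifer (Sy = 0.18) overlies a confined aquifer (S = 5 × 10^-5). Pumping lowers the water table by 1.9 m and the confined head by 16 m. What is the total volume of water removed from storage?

ΔV ≈ 2.5 × 10^8 m³

A = 73000 ha = 7.3 × 10^8 m²
Unconfined: ΔV_u = Sy × A × Δh_u = 0.18 × 7.3 × 10^8 × 1.9 = 2.497 × 10^8 m³
Confined: ΔV_c = S × A × Δh_c = 5 × 10^-5 × 7.3 × 10^8 × 16 = 5.84 × 10^5 m³
Total ΔV = 2.497 × 10^8 + 5.84 × 10^5 = 2.502 × 10^8 m³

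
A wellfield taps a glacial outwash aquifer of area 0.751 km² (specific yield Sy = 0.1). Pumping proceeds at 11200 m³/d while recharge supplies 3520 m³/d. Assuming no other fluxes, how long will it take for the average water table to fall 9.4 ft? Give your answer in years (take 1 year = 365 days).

A = 0.751 km² = 7.51 × 10^5 m²
Δh = 9.4 ft = 2.865 m
ΔV = Sy × A × Δh = 0.1 × 7.51 × 10^5 × 2.865 = 2.152 × 10^5 m³
Net withdrawal = 11200 − 3520 = 7680 m³/d
t = ΔV / Q = 2.152 × 10^5 m³ / 7680 m³/d = 28.02 d
t = 28.02 d ≈ 0.07676 years

t ≈ 0.0768 years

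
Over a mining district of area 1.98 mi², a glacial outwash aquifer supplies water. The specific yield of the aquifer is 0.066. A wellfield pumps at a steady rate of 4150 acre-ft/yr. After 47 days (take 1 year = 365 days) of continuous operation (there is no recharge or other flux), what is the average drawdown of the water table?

A = 1.98 mi² = 5.128 × 10^6 m²
Q = 4150 acre-ft/yr = 14020 m³/d
ΔV = Q × t = 14020 m³/d × 47 d = 6.592 × 10^5 m³
Δh = ΔV / (Sy × A) = 6.592 × 10^5 / (0.066 × 5.128 × 10^6) = 1.948 m

Δh ≈ 1.95 m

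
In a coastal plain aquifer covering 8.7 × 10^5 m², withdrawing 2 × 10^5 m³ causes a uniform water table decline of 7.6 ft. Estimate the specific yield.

Sy ≈ 0.099

Δh = 7.6 ft = 2.316 m
Sy = ΔV / (A × Δh) = 2 × 10^5 m³ / (8.7 × 10^5 m² × 2.316 m) = 0.09924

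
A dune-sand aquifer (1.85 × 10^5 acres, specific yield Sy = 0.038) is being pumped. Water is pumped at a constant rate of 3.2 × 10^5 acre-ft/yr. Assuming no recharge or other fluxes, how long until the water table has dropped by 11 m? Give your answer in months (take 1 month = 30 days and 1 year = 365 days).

t ≈ 9.65 months

A = 1.85 × 10^5 acres = 7.487 × 10^8 m²
ΔV = Sy × A × Δh = 0.038 × 7.487 × 10^8 × 11 = 3.129 × 10^8 m³
Q = 3.2 × 10^5 acre-ft/yr = 1.081 × 10^6 m³/d
t = ΔV / Q = 3.129 × 10^8 m³ / 1.081 × 10^6 m³/d = 289.4 d
t = 289.4 d ≈ 9.646 months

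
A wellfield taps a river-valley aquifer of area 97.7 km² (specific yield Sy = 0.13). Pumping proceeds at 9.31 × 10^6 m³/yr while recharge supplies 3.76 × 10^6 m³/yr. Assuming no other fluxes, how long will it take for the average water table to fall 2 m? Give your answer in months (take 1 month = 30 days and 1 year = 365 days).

A = 97.7 km² = 9.77 × 10^7 m²
ΔV = Sy × A × Δh = 0.13 × 9.77 × 10^7 × 2 = 2.54 × 10^7 m³
Net withdrawal = 9.31 × 10^6 − 3.76 × 10^6 = 5.55 × 10^6 m³/yr = 15210 m³/d
t = ΔV / Q = 2.54 × 10^7 m³ / 15210 m³/d = 1671 d
t = 1671 d ≈ 55.69 months

t ≈ 55.7 months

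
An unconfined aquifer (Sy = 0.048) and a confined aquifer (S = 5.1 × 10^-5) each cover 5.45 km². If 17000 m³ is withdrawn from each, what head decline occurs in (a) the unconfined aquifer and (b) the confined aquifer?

Δh_u ≈ 0.065 m; Δh_c ≈ 61.2 m

A = 5.45 km² = 5.45 × 10^6 m²
Unconfined: Δh_u = ΔV/(Sy·A) = 17000/(0.048 × 5.45 × 10^6) = 0.06498 m
Confined: Δh_c = ΔV/(S·A) = 17000/(5.1 × 10^-5 × 5.45 × 10^6) = 61.16 m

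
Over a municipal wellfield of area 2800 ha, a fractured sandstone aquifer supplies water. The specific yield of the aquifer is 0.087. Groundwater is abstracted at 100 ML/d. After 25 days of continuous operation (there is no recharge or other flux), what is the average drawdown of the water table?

Δh ≈ 1.03 m

A = 2800 ha = 2.8 × 10^7 m²
Q = 100 ML/d = 1 × 10^5 m³/d
ΔV = Q × t = 1 × 10^5 m³/d × 25 d = 2.5 × 10^6 m³
Δh = ΔV / (Sy × A) = 2.5 × 10^6 / (0.087 × 2.8 × 10^7) = 1.026 m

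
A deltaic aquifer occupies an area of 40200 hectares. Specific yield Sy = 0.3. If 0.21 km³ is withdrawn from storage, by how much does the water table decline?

A = 40200 hectares = 4.02 × 10^8 m²
ΔV = 0.21 km³ = 2.1 × 10^8 m³
Δh = ΔV / (Sy × A) = 2.1 × 10^8 m³ / (0.3 × 4.02 × 10^8 m²) = 1.741 m

Δh ≈ 1.74 m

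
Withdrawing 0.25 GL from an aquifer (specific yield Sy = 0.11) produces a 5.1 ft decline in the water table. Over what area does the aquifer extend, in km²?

A ≈ 1.46 km²

Δh = 5.1 ft = 1.554 m
ΔV = 0.25 GL = 2.5 × 10^5 m³
A = ΔV / (Sy × Δh) = 2.5 × 10^5 / (0.11 × 1.554) = 1.462 × 10^6 m²
A = 1.462 × 10^6 m² = 1.462 km²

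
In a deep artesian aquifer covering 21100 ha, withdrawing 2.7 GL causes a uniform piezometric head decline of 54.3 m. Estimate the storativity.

A = 21100 ha = 2.11 × 10^8 m²
ΔV = 2.7 GL = 2.7 × 10^6 m³
S = ΔV / (A × Δh) = 2.7 × 10^6 m³ / (2.11 × 10^8 m² × 54.3 m) = 2.357 × 10^-4

S ≈ 2.4 × 10^-4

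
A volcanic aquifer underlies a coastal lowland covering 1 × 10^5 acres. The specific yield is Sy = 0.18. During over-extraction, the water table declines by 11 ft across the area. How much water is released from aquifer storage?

A = 1 × 10^5 acres = 4.047 × 10^8 m²
Δh = 11 ft = 3.353 m
ΔV = Sy × A × Δh = 0.18 × 4.047 × 10^8 m² × 3.353 m = 2.442 × 10^8 m³

ΔV ≈ 2.44 × 10^8 m³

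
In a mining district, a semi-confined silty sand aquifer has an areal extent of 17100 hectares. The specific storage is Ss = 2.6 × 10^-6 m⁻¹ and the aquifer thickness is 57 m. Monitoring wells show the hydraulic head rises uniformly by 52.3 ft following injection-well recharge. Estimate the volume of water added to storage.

S = Ss × b = 2.6 × 10^-6 m⁻¹ × 57 m = 1.482 × 10^-4
A = 17100 hectares = 1.71 × 10^8 m²
Δh = 52.3 ft = 15.94 m
ΔV = S × A × Δh = 1.482 × 10^-4 × 1.71 × 10^8 m² × 15.94 m = 4.04 × 10^5 m³

ΔV ≈ 4.04 × 10^5 m³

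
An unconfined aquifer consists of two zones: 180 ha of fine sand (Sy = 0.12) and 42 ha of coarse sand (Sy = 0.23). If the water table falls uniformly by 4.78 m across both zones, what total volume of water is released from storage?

A₁ = 180 ha = 1.8 × 10^6 m²; A₂ = 42 ha = 4.2 × 10^5 m²
ΔV₁ = 0.12 × 1.8 × 10^6 × 4.78 = 1.032 × 10^6 m³
ΔV₂ = 0.23 × 4.2 × 10^5 × 4.78 = 4.617 × 10^5 m³
ΔV = ΔV₁ + ΔV₂ = 1.494 × 10^6 m³

ΔV ≈ 1.49 × 10^6 m³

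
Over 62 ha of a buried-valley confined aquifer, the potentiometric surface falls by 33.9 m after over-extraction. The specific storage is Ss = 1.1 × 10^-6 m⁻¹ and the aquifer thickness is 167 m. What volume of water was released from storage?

S = Ss × b = 1.1 × 10^-6 m⁻¹ × 167 m = 1.837 × 10^-4
A = 62 ha = 6.2 × 10^5 m²
ΔV = S × A × Δh = 1.837 × 10^-4 × 6.2 × 10^5 m² × 33.9 m = 3861 m³

ΔV ≈ 3860 m³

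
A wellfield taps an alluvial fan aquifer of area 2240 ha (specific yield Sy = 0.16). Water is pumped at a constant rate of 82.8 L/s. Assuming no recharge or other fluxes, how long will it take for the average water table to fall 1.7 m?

t ≈ 852 days

A = 2240 ha = 2.24 × 10^7 m²
ΔV = Sy × A × Δh = 0.16 × 2.24 × 10^7 × 1.7 = 6.093 × 10^6 m³
Q = 82.8 L/s = 7154 m³/d
t = ΔV / Q = 6.093 × 10^6 m³ / 7154 m³/d = 851.7 d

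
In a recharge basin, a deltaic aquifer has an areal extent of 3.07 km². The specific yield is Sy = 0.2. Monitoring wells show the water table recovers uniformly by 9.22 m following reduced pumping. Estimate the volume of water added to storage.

ΔV ≈ 5.66 × 10^6 m³

A = 3.07 km² = 3.07 × 10^6 m²
ΔV = Sy × A × Δh = 0.2 × 3.07 × 10^6 m² × 9.22 m = 5.661 × 10^6 m³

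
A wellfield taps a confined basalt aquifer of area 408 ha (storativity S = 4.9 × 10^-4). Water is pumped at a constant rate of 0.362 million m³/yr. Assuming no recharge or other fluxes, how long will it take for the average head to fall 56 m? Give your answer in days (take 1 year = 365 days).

t ≈ 113 days

A = 408 ha = 4.08 × 10^6 m²
ΔV = S × A × Δh = 4.9 × 10^-4 × 4.08 × 10^6 × 56 = 1.12 × 10^5 m³
Q = 0.362 million m³/yr = 991.8 m³/d
t = ΔV / Q = 1.12 × 10^5 m³ / 991.8 m³/d = 112.9 d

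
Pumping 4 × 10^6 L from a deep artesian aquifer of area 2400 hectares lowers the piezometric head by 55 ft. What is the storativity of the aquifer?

A = 2400 hectares = 2.4 × 10^7 m²
Δh = 55 ft = 16.76 m
ΔV = 4 × 10^6 L = 4000 m³
S = ΔV / (A × Δh) = 4000 m³ / (2.4 × 10^7 m² × 16.76 m) = 9.942 × 10^-6

S ≈ 9.9 × 10^-6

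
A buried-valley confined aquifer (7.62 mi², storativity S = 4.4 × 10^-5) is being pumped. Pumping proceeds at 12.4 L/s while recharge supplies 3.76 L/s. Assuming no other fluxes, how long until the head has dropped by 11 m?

t ≈ 12.8 days

A = 7.62 mi² = 1.974 × 10^7 m²
ΔV = S × A × Δh = 4.4 × 10^-5 × 1.974 × 10^7 × 11 = 9552 m³
Net withdrawal = 12.4 − 3.76 = 8.64 L/s = 746.5 m³/d
t = ΔV / Q = 9552 m³ / 746.5 m³/d = 12.8 d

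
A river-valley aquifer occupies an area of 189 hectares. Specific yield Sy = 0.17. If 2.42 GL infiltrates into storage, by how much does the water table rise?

A = 189 hectares = 1.89 × 10^6 m²
ΔV = 2.42 GL = 2.42 × 10^6 m³
Δh = ΔV / (Sy × A) = 2.42 × 10^6 m³ / (0.17 × 1.89 × 10^6 m²) = 7.532 m

Δh ≈ 7.53 m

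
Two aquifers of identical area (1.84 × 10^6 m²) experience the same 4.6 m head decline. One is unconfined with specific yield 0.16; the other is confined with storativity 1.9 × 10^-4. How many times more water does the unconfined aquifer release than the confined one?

Unconfined: ΔV_u = Sy × A × Δh = 0.16 × 1.84 × 10^6 × 4.6 = 1.354 × 10^6 m³
Confined: ΔV_c = S × A × Δh = 1.9 × 10^-4 × 1.84 × 10^6 × 4.6 = 1608 m³
Ratio = ΔV_u / ΔV_c = Sy / S = 0.16 / 1.9 × 10^-4 = 842.1

ΔV_u / ΔV_c ≈ 842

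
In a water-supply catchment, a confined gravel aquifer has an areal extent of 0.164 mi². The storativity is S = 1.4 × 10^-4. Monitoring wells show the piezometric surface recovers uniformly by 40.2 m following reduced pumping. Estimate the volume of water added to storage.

ΔV ≈ 2390 m³

A = 0.164 mi² = 4.248 × 10^5 m²
ΔV = S × A × Δh = 1.4 × 10^-4 × 4.248 × 10^5 m² × 40.2 m = 2391 m³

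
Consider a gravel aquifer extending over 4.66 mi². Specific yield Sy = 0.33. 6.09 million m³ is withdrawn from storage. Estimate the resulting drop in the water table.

A = 4.66 mi² = 1.207 × 10^7 m²
ΔV = 6.09 million m³ = 6.09 × 10^6 m³
Δh = ΔV / (Sy × A) = 6.09 × 10^6 m³ / (0.33 × 1.207 × 10^7 m²) = 1.529 m

Δh ≈ 1.53 m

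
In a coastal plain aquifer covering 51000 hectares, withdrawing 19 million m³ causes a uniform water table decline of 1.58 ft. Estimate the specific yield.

A = 51000 hectares = 5.1 × 10^8 m²
Δh = 1.58 ft = 0.4816 m
ΔV = 19 million m³ = 1.9 × 10^7 m³
Sy = ΔV / (A × Δh) = 1.9 × 10^7 m³ / (5.1 × 10^8 m² × 0.4816 m) = 0.07736

Sy ≈ 0.077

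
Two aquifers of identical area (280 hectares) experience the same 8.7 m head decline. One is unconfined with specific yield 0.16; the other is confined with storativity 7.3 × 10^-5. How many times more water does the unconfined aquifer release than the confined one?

ΔV_u / ΔV_c ≈ 2190

A = 280 hectares = 2.8 × 10^6 m²
Unconfined: ΔV_u = Sy × A × Δh = 0.16 × 2.8 × 10^6 × 8.7 = 3.898 × 10^6 m³
Confined: ΔV_c = S × A × Δh = 7.3 × 10^-5 × 2.8 × 10^6 × 8.7 = 1778 m³
Ratio = ΔV_u / ΔV_c = Sy / S = 0.16 / 7.3 × 10^-5 = 2192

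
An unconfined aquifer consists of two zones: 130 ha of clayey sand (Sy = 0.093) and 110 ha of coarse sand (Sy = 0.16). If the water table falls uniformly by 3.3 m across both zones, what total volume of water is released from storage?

A₁ = 130 ha = 1.3 × 10^6 m²; A₂ = 110 ha = 1.1 × 10^6 m²
ΔV₁ = 0.093 × 1.3 × 10^6 × 3.3 = 3.99 × 10^5 m³
ΔV₂ = 0.16 × 1.1 × 10^6 × 3.3 = 5.808 × 10^5 m³
ΔV = ΔV₁ + ΔV₂ = 9.798 × 10^5 m³

ΔV ≈ 9.8 × 10^5 m³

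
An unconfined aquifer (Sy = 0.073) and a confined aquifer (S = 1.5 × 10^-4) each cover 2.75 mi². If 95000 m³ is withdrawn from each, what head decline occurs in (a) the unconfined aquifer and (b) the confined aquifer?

Δh_u ≈ 0.183 m; Δh_c ≈ 88.9 m

A = 2.75 mi² = 7.122 × 10^6 m²
Unconfined: Δh_u = ΔV/(Sy·A) = 95000/(0.073 × 7.122 × 10^6) = 0.1827 m
Confined: Δh_c = ΔV/(S·A) = 95000/(1.5 × 10^-4 × 7.122 × 10^6) = 88.92 m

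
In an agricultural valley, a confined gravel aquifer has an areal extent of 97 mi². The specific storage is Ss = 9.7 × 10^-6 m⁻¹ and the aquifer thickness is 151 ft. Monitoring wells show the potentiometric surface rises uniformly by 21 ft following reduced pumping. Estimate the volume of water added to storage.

ΔV ≈ 7.18 × 10^5 m³

b = 151 ft = 46.02 m
S = Ss × b = 9.7 × 10^-6 m⁻¹ × 46.02 m = 4.464 × 10^-4
A = 97 mi² = 2.512 × 10^8 m²
Δh = 21 ft = 6.401 m
ΔV = S × A × Δh = 4.464 × 10^-4 × 2.512 × 10^8 m² × 6.401 m = 7.179 × 10^5 m³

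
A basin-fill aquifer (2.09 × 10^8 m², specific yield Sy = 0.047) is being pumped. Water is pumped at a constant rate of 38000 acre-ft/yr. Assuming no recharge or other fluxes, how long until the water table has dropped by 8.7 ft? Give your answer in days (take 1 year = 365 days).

t ≈ 203 days

Δh = 8.7 ft = 2.652 m
ΔV = Sy × A × Δh = 0.047 × 2.09 × 10^8 × 2.652 = 2.605 × 10^7 m³
Q = 38000 acre-ft/yr = 1.284 × 10^5 m³/d
t = ΔV / Q = 2.605 × 10^7 m³ / 1.284 × 10^5 m³/d = 202.8 d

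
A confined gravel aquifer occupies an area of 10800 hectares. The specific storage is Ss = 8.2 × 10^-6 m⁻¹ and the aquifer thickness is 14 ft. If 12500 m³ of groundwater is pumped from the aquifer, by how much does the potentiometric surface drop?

b = 14 ft = 4.267 m
S = Ss × b = 8.2 × 10^-6 m⁻¹ × 4.267 m = 3.499 × 10^-5
A = 10800 hectares = 1.08 × 10^8 m²
Δh = ΔV / (S × A) = 12500 m³ / (3.499 × 10^-5 × 1.08 × 10^8 m²) = 3.308 m

Δh ≈ 3.31 m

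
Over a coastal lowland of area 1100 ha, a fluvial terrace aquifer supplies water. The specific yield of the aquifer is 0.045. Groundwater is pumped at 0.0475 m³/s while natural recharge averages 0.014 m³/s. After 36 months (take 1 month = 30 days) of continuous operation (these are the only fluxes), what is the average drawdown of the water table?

A = 1100 ha = 1.1 × 10^7 m²
Net abstraction = 0.0475 − 0.014 = 0.0335 m³/s
Q_net = 0.0335 m³/s = 2894 m³/d
t = 36 months = 1080 d
ΔV = Q × t = 2894 m³/d × 1080 d = 3.126 × 10^6 m³
Δh = ΔV / (Sy × A) = 3.126 × 10^6 / (0.045 × 1.1 × 10^7) = 6.315 m

Δh ≈ 6.32 m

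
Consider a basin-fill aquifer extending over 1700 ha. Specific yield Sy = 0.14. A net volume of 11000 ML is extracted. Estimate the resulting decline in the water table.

Δh ≈ 4.62 m

A = 1700 ha = 1.7 × 10^7 m²
ΔV = 11000 ML = 1.1 × 10^7 m³
Δh = ΔV / (Sy × A) = 1.1 × 10^7 m³ / (0.14 × 1.7 × 10^7 m²) = 4.622 m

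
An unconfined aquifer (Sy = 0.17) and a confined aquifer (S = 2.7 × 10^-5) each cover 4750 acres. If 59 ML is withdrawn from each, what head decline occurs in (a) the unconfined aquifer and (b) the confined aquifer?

Δh_u ≈ 0.0181 m; Δh_c ≈ 114 m

A = 4750 acres = 1.922 × 10^7 m²
ΔV = 59 ML = 59000 m³
Unconfined: Δh_u = ΔV/(Sy·A) = 59000/(0.17 × 1.922 × 10^7) = 0.01805 m
Confined: Δh_c = ΔV/(S·A) = 59000/(2.7 × 10^-5 × 1.922 × 10^7) = 113.7 m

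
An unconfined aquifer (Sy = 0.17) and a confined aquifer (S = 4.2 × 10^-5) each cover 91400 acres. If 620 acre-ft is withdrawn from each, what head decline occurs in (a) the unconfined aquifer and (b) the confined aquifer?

A = 91400 acres = 3.699 × 10^8 m²
ΔV = 620 acre-ft = 7.648 × 10^5 m³
Unconfined: Δh_u = ΔV/(Sy·A) = 7.648 × 10^5/(0.17 × 3.699 × 10^8) = 0.01216 m
Confined: Δh_c = ΔV/(S·A) = 7.648 × 10^5/(4.2 × 10^-5 × 3.699 × 10^8) = 49.23 m

Δh_u ≈ 0.0122 m; Δh_c ≈ 49.2 m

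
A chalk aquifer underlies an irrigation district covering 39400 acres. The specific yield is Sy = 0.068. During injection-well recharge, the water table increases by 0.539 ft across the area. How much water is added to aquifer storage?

ΔV ≈ 1.78 × 10^6 m³

A = 39400 acres = 1.594 × 10^8 m²
Δh = 0.539 ft = 0.1643 m
ΔV = Sy × A × Δh = 0.068 × 1.594 × 10^8 m² × 0.1643 m = 1.781 × 10^6 m³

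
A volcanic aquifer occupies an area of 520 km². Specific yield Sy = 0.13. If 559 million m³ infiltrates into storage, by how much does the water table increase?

Δh ≈ 8.27 m

A = 520 km² = 5.2 × 10^8 m²
ΔV = 559 million m³ = 5.59 × 10^8 m³
Δh = ΔV / (Sy × A) = 5.59 × 10^8 m³ / (0.13 × 5.2 × 10^8 m²) = 8.269 m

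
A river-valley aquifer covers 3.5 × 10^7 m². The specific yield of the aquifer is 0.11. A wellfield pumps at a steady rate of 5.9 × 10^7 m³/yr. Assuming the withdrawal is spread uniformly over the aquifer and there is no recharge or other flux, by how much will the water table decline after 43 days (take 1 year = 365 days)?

Q = 5.9 × 10^7 m³/yr = 1.616 × 10^5 m³/d
ΔV = Q × t = 1.616 × 10^5 m³/d × 43 d = 6.951 × 10^6 m³
Δh = ΔV / (Sy × A) = 6.951 × 10^6 / (0.11 × 3.5 × 10^7) = 1.805 m

Δh ≈ 1.81 m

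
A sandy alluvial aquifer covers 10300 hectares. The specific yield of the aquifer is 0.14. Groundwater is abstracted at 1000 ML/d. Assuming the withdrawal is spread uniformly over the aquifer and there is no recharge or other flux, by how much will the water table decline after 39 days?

A = 10300 hectares = 1.03 × 10^8 m²
Q = 1000 ML/d = 1 × 10^6 m³/d
ΔV = Q × t = 1 × 10^6 m³/d × 39 d = 3.9 × 10^7 m³
Δh = ΔV / (Sy × A) = 3.9 × 10^7 / (0.14 × 1.03 × 10^8) = 2.705 m

Δh ≈ 2.7 m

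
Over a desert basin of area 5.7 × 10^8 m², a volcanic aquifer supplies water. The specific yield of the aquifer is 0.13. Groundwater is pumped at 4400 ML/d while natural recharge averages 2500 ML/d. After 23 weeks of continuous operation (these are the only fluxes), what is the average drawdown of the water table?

Δh ≈ 4.13 m

Net abstraction = 4400 − 2500 = 1900 ML/d
Q_net = 1900 ML/d = 1.9 × 10^6 m³/d
t = 23 weeks = 161 d
ΔV = Q × t = 1.9 × 10^6 m³/d × 161 d = 3.059 × 10^8 m³
Δh = ΔV / (Sy × A) = 3.059 × 10^8 / (0.13 × 5.7 × 10^8) = 4.128 m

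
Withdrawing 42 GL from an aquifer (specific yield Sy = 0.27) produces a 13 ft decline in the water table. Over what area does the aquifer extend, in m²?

A ≈ 3.93 × 10^7 m²

Δh = 13 ft = 3.962 m
ΔV = 42 GL = 4.2 × 10^7 m³
A = ΔV / (Sy × Δh) = 4.2 × 10^7 / (0.27 × 3.962) = 3.926 × 10^7 m²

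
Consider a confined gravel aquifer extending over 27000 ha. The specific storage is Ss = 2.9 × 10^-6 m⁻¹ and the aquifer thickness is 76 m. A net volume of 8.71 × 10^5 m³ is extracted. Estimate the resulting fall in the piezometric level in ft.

Δh ≈ 48 ft

S = Ss × b = 2.9 × 10^-6 m⁻¹ × 76 m = 2.204 × 10^-4
A = 27000 ha = 2.7 × 10^8 m²
Δh = ΔV / (S × A) = 8.71 × 10^5 m³ / (2.204 × 10^-4 × 2.7 × 10^8 m²) = 14.64 m
Δh = 14.64 m = 48.02 ft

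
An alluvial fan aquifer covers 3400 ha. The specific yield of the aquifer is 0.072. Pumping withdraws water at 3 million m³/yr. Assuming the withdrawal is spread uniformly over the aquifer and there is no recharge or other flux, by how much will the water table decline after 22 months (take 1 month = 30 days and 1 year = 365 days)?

Δh ≈ 2.22 m

A = 3400 ha = 3.4 × 10^7 m²
Q = 3 million m³/yr = 8219 m³/d
t = 22 months = 660 d
ΔV = Q × t = 8219 m³/d × 660 d = 5.425 × 10^6 m³
Δh = ΔV / (Sy × A) = 5.425 × 10^6 / (0.072 × 3.4 × 10^7) = 2.216 m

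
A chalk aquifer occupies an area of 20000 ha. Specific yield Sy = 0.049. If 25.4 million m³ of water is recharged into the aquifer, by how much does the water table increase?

Δh ≈ 2.59 m

A = 20000 ha = 2 × 10^8 m²
ΔV = 25.4 million m³ = 2.54 × 10^7 m³
Δh = ΔV / (Sy × A) = 2.54 × 10^7 m³ / (0.049 × 2 × 10^8 m²) = 2.592 m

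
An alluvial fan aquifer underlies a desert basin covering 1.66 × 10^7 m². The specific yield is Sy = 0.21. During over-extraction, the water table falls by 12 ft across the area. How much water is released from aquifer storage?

Δh = 12 ft = 3.658 m
ΔV = Sy × A × Δh = 0.21 × 1.66 × 10^7 m² × 3.658 m = 1.275 × 10^7 m³

ΔV ≈ 1.28 × 10^7 m³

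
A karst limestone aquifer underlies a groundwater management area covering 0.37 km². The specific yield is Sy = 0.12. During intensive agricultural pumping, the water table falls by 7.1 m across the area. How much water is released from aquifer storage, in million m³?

ΔV ≈ 0.315 million m³

A = 0.37 km² = 3.7 × 10^5 m²
ΔV = Sy × A × Δh = 0.12 × 3.7 × 10^5 m² × 7.1 m = 3.152 × 10^5 m³
ΔV = 3.152 × 10^5 m³ = 0.3152 million m³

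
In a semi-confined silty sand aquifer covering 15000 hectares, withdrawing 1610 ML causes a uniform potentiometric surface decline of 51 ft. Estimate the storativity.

A = 15000 hectares = 1.5 × 10^8 m²
Δh = 51 ft = 15.54 m
ΔV = 1610 ML = 1.61 × 10^6 m³
S = ΔV / (A × Δh) = 1.61 × 10^6 m³ / (1.5 × 10^8 m² × 15.54 m) = 6.905 × 10^-4

S ≈ 6.9 × 10^-4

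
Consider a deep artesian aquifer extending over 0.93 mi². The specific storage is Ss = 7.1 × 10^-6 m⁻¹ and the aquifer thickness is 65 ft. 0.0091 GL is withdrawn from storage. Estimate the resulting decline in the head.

Δh ≈ 26.9 m

b = 65 ft = 19.81 m
S = Ss × b = 7.1 × 10^-6 m⁻¹ × 19.81 m = 1.407 × 10^-4
A = 0.93 mi² = 2.409 × 10^6 m²
ΔV = 0.0091 GL = 9100 m³
Δh = ΔV / (S × A) = 9100 m³ / (1.407 × 10^-4 × 2.409 × 10^6 m²) = 26.86 m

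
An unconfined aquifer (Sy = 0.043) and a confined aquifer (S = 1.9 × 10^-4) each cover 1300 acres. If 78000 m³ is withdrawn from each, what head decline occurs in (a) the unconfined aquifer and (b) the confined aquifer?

Δh_u ≈ 0.345 m; Δh_c ≈ 78 m

A = 1300 acres = 5.261 × 10^6 m²
Unconfined: Δh_u = ΔV/(Sy·A) = 78000/(0.043 × 5.261 × 10^6) = 0.3448 m
Confined: Δh_c = ΔV/(S·A) = 78000/(1.9 × 10^-4 × 5.261 × 10^6) = 78.03 m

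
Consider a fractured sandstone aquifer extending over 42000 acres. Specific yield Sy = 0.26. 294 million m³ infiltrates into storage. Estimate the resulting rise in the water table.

Δh ≈ 6.65 m

A = 42000 acres = 1.7 × 10^8 m²
ΔV = 294 million m³ = 2.94 × 10^8 m³
Δh = ΔV / (Sy × A) = 2.94 × 10^8 m³ / (0.26 × 1.7 × 10^8 m²) = 6.653 m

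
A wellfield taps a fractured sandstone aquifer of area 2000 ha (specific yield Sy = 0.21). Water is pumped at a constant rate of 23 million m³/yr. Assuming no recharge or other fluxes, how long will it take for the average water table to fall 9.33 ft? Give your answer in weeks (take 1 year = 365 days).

t ≈ 27.1 weeks

A = 2000 ha = 2 × 10^7 m²
Δh = 9.33 ft = 2.844 m
ΔV = Sy × A × Δh = 0.21 × 2 × 10^7 × 2.844 = 1.194 × 10^7 m³
Q = 23 million m³/yr = 63010 m³/d
t = ΔV / Q = 1.194 × 10^7 m³ / 63010 m³/d = 189.5 d
t = 189.5 d ≈ 27.08 weeks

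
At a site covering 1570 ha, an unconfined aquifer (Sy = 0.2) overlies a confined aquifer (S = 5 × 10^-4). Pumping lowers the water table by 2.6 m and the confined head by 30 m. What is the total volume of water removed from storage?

A = 1570 ha = 1.57 × 10^7 m²
Unconfined: ΔV_u = Sy × A × Δh_u = 0.2 × 1.57 × 10^7 × 2.6 = 8.164 × 10^6 m³
Confined: ΔV_c = S × A × Δh_c = 5 × 10^-4 × 1.57 × 10^7 × 30 = 2.355 × 10^5 m³
Total ΔV = 8.164 × 10^6 + 2.355 × 10^5 = 8.399 × 10^6 m³

ΔV ≈ 8.4 × 10^6 m³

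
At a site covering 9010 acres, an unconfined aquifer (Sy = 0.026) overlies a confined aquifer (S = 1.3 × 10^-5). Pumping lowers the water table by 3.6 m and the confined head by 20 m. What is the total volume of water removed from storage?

ΔV ≈ 3.42 × 10^6 m³

A = 9010 acres = 3.646 × 10^7 m²
Unconfined: ΔV_u = Sy × A × Δh_u = 0.026 × 3.646 × 10^7 × 3.6 = 3.413 × 10^6 m³
Confined: ΔV_c = S × A × Δh_c = 1.3 × 10^-5 × 3.646 × 10^7 × 20 = 9480 m³
Total ΔV = 3.413 × 10^6 + 9480 = 3.422 × 10^6 m³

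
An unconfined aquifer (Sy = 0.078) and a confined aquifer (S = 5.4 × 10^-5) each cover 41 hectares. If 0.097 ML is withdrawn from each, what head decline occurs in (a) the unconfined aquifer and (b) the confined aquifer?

Δh_u ≈ 0.00303 m; Δh_c ≈ 4.38 m

A = 41 hectares = 4.1 × 10^5 m²
ΔV = 0.097 ML = 97 m³
Unconfined: Δh_u = ΔV/(Sy·A) = 97/(0.078 × 4.1 × 10^5) = 0.003033 m
Confined: Δh_c = ΔV/(S·A) = 97/(5.4 × 10^-5 × 4.1 × 10^5) = 4.381 m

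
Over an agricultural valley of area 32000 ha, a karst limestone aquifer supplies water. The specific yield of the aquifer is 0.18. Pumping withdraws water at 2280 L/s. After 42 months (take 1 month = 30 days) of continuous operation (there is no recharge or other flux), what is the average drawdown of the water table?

A = 32000 ha = 3.2 × 10^8 m²
Q = 2280 L/s = 1.97 × 10^5 m³/d
t = 42 months = 1260 d
ΔV = Q × t = 1.97 × 10^5 m³/d × 1260 d = 2.482 × 10^8 m³
Δh = ΔV / (Sy × A) = 2.482 × 10^8 / (0.18 × 3.2 × 10^8) = 4.309 m

Δh ≈ 4.31 m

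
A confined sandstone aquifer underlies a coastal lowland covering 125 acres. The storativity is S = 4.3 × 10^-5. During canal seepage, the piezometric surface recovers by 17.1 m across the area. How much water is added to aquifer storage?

A = 125 acres = 5.059 × 10^5 m²
ΔV = S × A × Δh = 4.3 × 10^-5 × 5.059 × 10^5 m² × 17.1 m = 372 m³

ΔV ≈ 372 m³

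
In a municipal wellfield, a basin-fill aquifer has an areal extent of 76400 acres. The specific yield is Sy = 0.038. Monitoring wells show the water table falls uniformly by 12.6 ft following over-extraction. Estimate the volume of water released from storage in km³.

ΔV ≈ 0.0451 km³

A = 76400 acres = 3.092 × 10^8 m²
Δh = 12.6 ft = 3.84 m
ΔV = Sy × A × Δh = 0.038 × 3.092 × 10^8 m² × 3.84 m = 4.512 × 10^7 m³
ΔV = 4.512 × 10^7 m³ = 0.04512 km³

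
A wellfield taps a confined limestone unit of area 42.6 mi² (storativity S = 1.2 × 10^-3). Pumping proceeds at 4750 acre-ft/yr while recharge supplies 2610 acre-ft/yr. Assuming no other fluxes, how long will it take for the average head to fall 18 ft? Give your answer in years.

A = 42.6 mi² = 1.103 × 10^8 m²
Δh = 18 ft = 5.486 m
ΔV = S × A × Δh = 0.0012 × 1.103 × 10^8 × 5.486 = 7.264 × 10^5 m³
Net withdrawal = 4750 − 2610 = 2140 acre-ft/yr = 7232 m³/d
t = ΔV / Q = 7.264 × 10^5 m³ / 7232 m³/d = 100.4 d
t = 100.4 d ≈ 0.2752 years

t ≈ 0.275 years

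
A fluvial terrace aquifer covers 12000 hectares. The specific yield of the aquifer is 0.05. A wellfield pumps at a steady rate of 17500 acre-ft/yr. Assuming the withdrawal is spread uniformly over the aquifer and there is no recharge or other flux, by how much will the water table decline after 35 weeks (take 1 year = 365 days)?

A = 12000 hectares = 1.2 × 10^8 m²
Q = 17500 acre-ft/yr = 59140 m³/d
t = 35 weeks = 245 d
ΔV = Q × t = 59140 m³/d × 245 d = 1.449 × 10^7 m³
Δh = ΔV / (Sy × A) = 1.449 × 10^7 / (0.05 × 1.2 × 10^8) = 2.415 m

Δh ≈ 2.41 m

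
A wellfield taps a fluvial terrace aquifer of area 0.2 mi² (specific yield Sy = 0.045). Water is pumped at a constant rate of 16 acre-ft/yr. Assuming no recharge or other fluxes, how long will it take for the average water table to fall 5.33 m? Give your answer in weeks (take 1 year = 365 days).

t ≈ 328 weeks

A = 0.2 mi² = 5.18 × 10^5 m²
ΔV = Sy × A × Δh = 0.045 × 5.18 × 10^5 × 5.33 = 1.242 × 10^5 m³
Q = 16 acre-ft/yr = 54.07 m³/d
t = ΔV / Q = 1.242 × 10^5 m³ / 54.07 m³/d = 2298 d
t = 2298 d ≈ 328.3 weeks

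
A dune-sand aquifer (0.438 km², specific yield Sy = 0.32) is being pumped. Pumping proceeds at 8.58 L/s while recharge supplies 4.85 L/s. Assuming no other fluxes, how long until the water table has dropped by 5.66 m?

A = 0.438 km² = 4.38 × 10^5 m²
ΔV = Sy × A × Δh = 0.32 × 4.38 × 10^5 × 5.66 = 7.933 × 10^5 m³
Net withdrawal = 8.58 − 4.85 = 3.73 L/s = 322.3 m³/d
t = ΔV / Q = 7.933 × 10^5 m³ / 322.3 m³/d = 2462 d

t ≈ 2460 days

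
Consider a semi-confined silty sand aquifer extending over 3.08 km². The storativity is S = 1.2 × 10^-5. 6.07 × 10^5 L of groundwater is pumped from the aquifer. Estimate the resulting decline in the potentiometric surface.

Δh ≈ 16.4 m

A = 3.08 km² = 3.08 × 10^6 m²
ΔV = 6.07 × 10^5 L = 607 m³
Δh = ΔV / (S × A) = 607 m³ / (1.2 × 10^-5 × 3.08 × 10^6 m²) = 16.42 m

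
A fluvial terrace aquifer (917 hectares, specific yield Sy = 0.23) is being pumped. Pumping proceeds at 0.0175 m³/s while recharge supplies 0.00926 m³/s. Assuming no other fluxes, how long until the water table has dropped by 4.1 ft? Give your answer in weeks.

A = 917 hectares = 9.17 × 10^6 m²
Δh = 4.1 ft = 1.25 m
ΔV = Sy × A × Δh = 0.23 × 9.17 × 10^6 × 1.25 = 2.636 × 10^6 m³
Net withdrawal = 0.0175 − 0.00926 = 0.00824 m³/s = 711.9 m³/d
t = ΔV / Q = 2.636 × 10^6 m³ / 711.9 m³/d = 3702 d
t = 3702 d ≈ 528.9 weeks

t ≈ 529 weeks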